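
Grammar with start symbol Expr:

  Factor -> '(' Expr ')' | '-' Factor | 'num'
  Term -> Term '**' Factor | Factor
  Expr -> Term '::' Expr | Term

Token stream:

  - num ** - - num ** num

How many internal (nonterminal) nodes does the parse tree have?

[Expr [Term [Term [Term [Factor - [Factor num]]] ** [Factor - [Factor - [Factor num]]]] ** [Factor num]]]

10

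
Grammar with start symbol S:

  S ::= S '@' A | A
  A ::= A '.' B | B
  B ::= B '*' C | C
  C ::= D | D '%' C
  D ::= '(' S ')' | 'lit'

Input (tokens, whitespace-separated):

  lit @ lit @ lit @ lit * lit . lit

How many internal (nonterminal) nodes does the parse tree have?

27

[S [S [S [S [A [B [C [D lit]]]]] @ [A [B [C [D lit]]]]] @ [A [B [C [D lit]]]]] @ [A [A [B [B [C [D lit]]] * [C [D lit]]]] . [B [C [D lit]]]]]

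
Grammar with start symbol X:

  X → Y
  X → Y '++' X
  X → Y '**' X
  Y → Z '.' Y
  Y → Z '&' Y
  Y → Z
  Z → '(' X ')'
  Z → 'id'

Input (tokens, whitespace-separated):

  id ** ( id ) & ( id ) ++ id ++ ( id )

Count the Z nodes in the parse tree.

8

[X [Y [Z id]] ** [X [Y [Z ( [X [Y [Z id]]] )] & [Y [Z ( [X [Y [Z id]]] )]]] ++ [X [Y [Z id]] ++ [X [Y [Z ( [X [Y [Z id]]] )]]]]]]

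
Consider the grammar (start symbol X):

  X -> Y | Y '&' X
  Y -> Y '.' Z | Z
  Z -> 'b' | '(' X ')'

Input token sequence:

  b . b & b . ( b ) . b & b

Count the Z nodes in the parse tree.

7

[X [Y [Y [Z b]] . [Z b]] & [X [Y [Y [Y [Z b]] . [Z ( [X [Y [Z b]]] )]] . [Z b]] & [X [Y [Z b]]]]]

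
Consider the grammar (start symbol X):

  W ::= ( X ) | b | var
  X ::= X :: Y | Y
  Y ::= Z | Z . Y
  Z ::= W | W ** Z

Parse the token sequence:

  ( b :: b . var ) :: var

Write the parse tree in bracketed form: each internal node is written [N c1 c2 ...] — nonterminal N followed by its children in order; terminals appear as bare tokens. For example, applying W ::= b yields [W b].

X
X :: Y
Y :: Y
Z :: Y
W :: Y
( X ) :: Y
( X :: Y ) :: Y
( Y :: Y ) :: Y
( Z :: Y ) :: Y
( W :: Y ) :: Y
( b :: Y ) :: Y
( b :: Z . Y ) :: Y
( b :: W . Y ) :: Y
( b :: b . Y ) :: Y
( b :: b . Z ) :: Y
( b :: b . W ) :: Y
( b :: b . var ) :: Y
( b :: b . var ) :: Z
( b :: b . var ) :: W
( b :: b . var ) :: var

[X [X [Y [Z [W ( [X [X [Y [Z [W b]]]] :: [Y [Z [W b]] . [Y [Z [W var]]]]] )]]]] :: [Y [Z [W var]]]]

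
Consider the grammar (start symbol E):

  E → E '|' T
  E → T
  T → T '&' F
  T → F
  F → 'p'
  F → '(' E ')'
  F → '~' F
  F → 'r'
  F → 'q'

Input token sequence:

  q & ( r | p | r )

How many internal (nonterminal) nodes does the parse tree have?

14

[E [T [T [F q]] & [F ( [E [E [E [T [F r]]] | [T [F p]]] | [T [F r]]] )]]]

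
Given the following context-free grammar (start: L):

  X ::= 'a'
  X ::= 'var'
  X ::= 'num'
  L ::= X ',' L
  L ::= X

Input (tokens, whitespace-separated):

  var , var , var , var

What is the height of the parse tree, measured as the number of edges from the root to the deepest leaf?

5

[L [X var] , [L [X var] , [L [X var] , [L [X var]]]]]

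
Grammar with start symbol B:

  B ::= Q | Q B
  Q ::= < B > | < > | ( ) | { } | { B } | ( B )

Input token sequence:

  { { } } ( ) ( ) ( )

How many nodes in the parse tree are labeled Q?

5

[B [Q { [B [Q { }]] }] [B [Q ( )] [B [Q ( )] [B [Q ( )]]]]]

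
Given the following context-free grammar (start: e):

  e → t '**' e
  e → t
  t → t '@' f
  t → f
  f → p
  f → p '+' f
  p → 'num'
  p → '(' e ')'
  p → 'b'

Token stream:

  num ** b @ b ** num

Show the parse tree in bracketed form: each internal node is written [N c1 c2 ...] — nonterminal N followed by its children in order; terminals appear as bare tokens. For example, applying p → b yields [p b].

[e [t [f [p num]]] ** [e [t [t [f [p b]]] @ [f [p b]]] ** [e [t [f [p num]]]]]]

e
t ** e
f ** e
p ** e
num ** e
num ** t ** e
num ** t @ f ** e
num ** f @ f ** e
num ** p @ f ** e
num ** b @ f ** e
num ** b @ p ** e
num ** b @ b ** e
num ** b @ b ** t
num ** b @ b ** f
num ** b @ b ** p
num ** b @ b ** num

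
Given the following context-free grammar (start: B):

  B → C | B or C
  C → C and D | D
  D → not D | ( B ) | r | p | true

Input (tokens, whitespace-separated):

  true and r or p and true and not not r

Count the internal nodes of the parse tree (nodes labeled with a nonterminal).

14

[B [B [C [C [D true]] and [D r]]] or [C [C [C [D p]] and [D true]] and [D not [D not [D r]]]]]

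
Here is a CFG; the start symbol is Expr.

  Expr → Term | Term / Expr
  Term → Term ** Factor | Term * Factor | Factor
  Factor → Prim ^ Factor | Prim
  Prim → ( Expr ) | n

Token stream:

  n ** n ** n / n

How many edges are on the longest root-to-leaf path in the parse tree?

6

[Expr [Term [Term [Term [Factor [Prim n]]] ** [Factor [Prim n]]] ** [Factor [Prim n]]] / [Expr [Term [Factor [Prim n]]]]]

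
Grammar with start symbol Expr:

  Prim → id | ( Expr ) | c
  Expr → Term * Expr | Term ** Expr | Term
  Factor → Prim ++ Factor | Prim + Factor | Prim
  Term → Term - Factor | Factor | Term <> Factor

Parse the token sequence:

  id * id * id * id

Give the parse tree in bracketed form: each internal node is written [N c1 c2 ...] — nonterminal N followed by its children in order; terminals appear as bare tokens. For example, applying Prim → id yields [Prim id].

[Expr [Term [Factor [Prim id]]] * [Expr [Term [Factor [Prim id]]] * [Expr [Term [Factor [Prim id]]] * [Expr [Term [Factor [Prim id]]]]]]]

Expr
Term * Expr
Factor * Expr
Prim * Expr
id * Expr
id * Term * Expr
id * Factor * Expr
id * Prim * Expr
id * id * Expr
id * id * Term * Expr
id * id * Factor * Expr
id * id * Prim * Expr
id * id * id * Expr
id * id * id * Term
id * id * id * Factor
id * id * id * Prim
id * id * id * id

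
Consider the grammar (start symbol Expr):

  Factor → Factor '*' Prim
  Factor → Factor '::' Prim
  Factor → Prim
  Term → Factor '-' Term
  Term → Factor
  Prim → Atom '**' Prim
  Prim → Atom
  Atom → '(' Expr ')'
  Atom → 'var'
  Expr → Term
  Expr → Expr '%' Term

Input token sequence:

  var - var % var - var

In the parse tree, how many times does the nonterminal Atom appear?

[Expr [Expr [Term [Factor [Prim [Atom var]]] - [Term [Factor [Prim [Atom var]]]]]] % [Term [Factor [Prim [Atom var]]] - [Term [Factor [Prim [Atom var]]]]]]

4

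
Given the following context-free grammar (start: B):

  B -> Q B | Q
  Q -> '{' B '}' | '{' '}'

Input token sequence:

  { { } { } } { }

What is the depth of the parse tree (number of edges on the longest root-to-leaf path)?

5

[B [Q { [B [Q { }] [B [Q { }]]] }] [B [Q { }]]]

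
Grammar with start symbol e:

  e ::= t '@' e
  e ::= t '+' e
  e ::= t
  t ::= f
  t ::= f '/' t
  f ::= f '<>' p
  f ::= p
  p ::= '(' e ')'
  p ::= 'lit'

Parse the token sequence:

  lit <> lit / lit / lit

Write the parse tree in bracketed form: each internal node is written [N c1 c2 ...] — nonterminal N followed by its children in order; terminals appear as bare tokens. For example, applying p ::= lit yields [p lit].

e
t
f / t
f <> p / t
p <> p / t
lit <> p / t
lit <> lit / t
lit <> lit / f / t
lit <> lit / p / t
lit <> lit / lit / t
lit <> lit / lit / f
lit <> lit / lit / p
lit <> lit / lit / lit

[e [t [f [f [p lit]] <> [p lit]] / [t [f [p lit]] / [t [f [p lit]]]]]]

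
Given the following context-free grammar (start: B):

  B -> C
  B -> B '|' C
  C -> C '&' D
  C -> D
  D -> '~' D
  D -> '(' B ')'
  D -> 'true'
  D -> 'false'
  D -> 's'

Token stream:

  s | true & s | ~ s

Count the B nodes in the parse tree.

[B [B [B [C [D s]]] | [C [C [D true]] & [D s]]] | [C [D ~ [D s]]]]

3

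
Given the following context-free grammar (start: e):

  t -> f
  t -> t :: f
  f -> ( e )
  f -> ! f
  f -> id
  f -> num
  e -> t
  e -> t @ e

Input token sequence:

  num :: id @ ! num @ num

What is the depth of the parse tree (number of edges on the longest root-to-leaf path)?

5

[e [t [t [f num]] :: [f id]] @ [e [t [f ! [f num]]] @ [e [t [f num]]]]]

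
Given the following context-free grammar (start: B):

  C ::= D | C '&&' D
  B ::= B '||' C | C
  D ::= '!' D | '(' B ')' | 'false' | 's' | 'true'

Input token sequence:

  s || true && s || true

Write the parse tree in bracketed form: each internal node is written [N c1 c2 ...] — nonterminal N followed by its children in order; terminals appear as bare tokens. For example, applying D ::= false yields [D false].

B
B || C
B || C || C
C || C || C
D || C || C
s || C || C
s || C && D || C
s || D && D || C
s || true && D || C
s || true && s || C
s || true && s || D
s || true && s || true

[B [B [B [C [D s]]] || [C [C [D true]] && [D s]]] || [C [D true]]]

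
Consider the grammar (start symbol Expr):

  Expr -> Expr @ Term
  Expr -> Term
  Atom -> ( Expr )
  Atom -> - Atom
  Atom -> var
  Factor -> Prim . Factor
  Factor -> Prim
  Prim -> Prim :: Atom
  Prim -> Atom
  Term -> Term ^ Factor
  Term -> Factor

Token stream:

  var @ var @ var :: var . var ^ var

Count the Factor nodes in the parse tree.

[Expr [Expr [Expr [Term [Factor [Prim [Atom var]]]]] @ [Term [Factor [Prim [Atom var]]]]] @ [Term [Term [Factor [Prim [Prim [Atom var]] :: [Atom var]] . [Factor [Prim [Atom var]]]]] ^ [Factor [Prim [Atom var]]]]]

5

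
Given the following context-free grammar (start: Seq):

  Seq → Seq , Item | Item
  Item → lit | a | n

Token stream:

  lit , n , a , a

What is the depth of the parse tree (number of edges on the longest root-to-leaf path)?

5

[Seq [Seq [Seq [Seq [Item lit]] , [Item n]] , [Item a]] , [Item a]]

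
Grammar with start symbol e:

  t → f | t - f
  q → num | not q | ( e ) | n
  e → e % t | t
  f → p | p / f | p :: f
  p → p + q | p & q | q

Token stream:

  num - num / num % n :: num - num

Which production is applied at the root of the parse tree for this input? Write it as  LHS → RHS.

[e [e [t [t [f [p [q num]]]] - [f [p [q num]] / [f [p [q num]]]]]] % [t [t [f [p [q n]] :: [f [p [q num]]]]] - [f [p [q num]]]]]

e → e % t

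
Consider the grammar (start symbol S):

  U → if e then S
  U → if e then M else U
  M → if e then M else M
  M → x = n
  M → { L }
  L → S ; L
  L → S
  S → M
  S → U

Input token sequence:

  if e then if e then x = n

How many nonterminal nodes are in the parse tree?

6

[S [U if e then [S [U if e then [S [M x = n]]]]]]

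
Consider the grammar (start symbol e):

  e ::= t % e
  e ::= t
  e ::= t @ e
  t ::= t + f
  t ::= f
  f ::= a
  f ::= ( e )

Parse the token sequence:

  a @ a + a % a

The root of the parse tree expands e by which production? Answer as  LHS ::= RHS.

[e [t [f a]] @ [e [t [t [f a]] + [f a]] % [e [t [f a]]]]]

e ::= t @ e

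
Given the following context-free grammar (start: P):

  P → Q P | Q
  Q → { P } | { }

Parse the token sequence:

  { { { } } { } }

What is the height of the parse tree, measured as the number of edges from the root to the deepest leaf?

6

[P [Q { [P [Q { [P [Q { }]] }] [P [Q { }]]] }]]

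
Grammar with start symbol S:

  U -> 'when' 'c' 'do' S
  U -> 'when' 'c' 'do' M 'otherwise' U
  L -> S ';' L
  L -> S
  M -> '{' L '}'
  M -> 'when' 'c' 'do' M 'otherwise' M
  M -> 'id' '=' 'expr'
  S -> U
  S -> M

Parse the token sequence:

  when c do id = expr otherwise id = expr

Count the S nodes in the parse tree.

1

[S [M when c do [M id = expr] otherwise [M id = expr]]]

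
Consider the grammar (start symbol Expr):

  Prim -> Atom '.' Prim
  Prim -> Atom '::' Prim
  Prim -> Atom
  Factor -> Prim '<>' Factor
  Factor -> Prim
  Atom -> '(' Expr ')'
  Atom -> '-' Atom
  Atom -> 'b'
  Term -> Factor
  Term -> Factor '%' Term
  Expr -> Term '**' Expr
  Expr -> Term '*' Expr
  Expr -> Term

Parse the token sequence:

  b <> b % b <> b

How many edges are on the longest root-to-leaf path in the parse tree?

7

[Expr [Term [Factor [Prim [Atom b]] <> [Factor [Prim [Atom b]]]] % [Term [Factor [Prim [Atom b]] <> [Factor [Prim [Atom b]]]]]]]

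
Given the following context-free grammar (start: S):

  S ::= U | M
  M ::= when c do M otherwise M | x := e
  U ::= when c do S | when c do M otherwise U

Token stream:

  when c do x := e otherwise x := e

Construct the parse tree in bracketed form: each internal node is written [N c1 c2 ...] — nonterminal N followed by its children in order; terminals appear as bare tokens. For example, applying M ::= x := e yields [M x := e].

S
M
when c do M otherwise M
when c do x := e otherwise M
when c do x := e otherwise x := e

[S [M when c do [M x := e] otherwise [M x := e]]]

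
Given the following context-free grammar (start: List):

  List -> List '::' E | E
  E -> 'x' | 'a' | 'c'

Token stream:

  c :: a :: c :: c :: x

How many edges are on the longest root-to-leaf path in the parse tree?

6

[List [List [List [List [List [E c]] :: [E a]] :: [E c]] :: [E c]] :: [E x]]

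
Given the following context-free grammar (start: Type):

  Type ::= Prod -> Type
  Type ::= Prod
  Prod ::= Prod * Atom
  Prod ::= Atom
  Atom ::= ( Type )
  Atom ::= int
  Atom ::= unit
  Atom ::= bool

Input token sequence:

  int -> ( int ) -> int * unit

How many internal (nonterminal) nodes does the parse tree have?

[Type [Prod [Atom int]] -> [Type [Prod [Atom ( [Type [Prod [Atom int]]] )]] -> [Type [Prod [Prod [Atom int]] * [Atom unit]]]]]

14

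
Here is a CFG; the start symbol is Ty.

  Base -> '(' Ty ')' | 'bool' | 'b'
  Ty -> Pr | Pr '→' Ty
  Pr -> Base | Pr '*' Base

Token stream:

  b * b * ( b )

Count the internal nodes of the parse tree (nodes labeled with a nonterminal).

10

[Ty [Pr [Pr [Pr [Base b]] * [Base b]] * [Base ( [Ty [Pr [Base b]]] )]]]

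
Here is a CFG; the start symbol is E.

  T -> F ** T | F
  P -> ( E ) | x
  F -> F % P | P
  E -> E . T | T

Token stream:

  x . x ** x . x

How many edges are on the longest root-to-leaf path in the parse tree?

6

[E [E [E [T [F [P x]]]] . [T [F [P x]] ** [T [F [P x]]]]] . [T [F [P x]]]]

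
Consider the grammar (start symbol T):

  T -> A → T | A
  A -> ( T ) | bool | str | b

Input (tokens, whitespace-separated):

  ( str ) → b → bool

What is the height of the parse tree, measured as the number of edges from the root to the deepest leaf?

[T [A ( [T [A str]] )] → [T [A b] → [T [A bool]]]]

4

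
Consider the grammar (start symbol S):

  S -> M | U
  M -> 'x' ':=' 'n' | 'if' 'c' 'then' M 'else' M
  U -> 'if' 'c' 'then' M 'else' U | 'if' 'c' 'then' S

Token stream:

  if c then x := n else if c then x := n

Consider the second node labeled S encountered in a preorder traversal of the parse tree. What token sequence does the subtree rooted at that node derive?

[S [U if c then [M x := n] else [U if c then [S [M x := n]]]]]

x := n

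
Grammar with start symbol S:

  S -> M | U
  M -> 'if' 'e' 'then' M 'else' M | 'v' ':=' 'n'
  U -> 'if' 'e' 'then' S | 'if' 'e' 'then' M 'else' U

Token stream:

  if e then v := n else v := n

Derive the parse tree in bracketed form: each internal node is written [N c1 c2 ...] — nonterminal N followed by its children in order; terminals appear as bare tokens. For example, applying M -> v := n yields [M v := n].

S
M
if e then M else M
if e then v := n else M
if e then v := n else v := n

[S [M if e then [M v := n] else [M v := n]]]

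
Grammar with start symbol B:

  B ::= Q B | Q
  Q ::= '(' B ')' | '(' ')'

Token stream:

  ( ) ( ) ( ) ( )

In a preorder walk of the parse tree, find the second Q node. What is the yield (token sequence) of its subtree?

[B [Q ( )] [B [Q ( )] [B [Q ( )] [B [Q ( )]]]]]

( )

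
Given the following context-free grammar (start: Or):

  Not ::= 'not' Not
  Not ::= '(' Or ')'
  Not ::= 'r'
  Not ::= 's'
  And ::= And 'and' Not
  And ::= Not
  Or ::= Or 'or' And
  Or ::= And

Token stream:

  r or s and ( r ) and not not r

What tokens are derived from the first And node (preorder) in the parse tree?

r

[Or [Or [And [Not r]]] or [And [And [And [Not s]] and [Not ( [Or [And [Not r]]] )]] and [Not not [Not not [Not r]]]]]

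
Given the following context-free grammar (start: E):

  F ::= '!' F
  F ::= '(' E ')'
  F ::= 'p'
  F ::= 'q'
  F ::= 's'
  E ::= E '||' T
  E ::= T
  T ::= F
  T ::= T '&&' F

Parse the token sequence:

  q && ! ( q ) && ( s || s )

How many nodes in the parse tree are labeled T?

6

[E [T [T [T [F q]] && [F ! [F ( [E [T [F q]]] )]]] && [F ( [E [E [T [F s]]] || [T [F s]]] )]]]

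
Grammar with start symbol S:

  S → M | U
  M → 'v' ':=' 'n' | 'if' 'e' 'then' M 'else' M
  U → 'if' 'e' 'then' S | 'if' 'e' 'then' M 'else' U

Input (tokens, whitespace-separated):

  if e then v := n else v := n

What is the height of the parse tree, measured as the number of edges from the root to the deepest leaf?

3

[S [M if e then [M v := n] else [M v := n]]]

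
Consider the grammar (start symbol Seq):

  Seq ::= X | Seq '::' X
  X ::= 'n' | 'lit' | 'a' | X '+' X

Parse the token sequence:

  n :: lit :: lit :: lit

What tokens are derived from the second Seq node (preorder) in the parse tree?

[Seq [Seq [Seq [Seq [X n]] :: [X lit]] :: [X lit]] :: [X lit]]

n :: lit :: lit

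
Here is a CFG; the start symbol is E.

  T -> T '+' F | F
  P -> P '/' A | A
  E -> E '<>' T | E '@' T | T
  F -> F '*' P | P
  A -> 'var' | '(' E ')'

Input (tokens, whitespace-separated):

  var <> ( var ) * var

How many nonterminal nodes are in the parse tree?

[E [E [T [F [P [A var]]]]] <> [T [F [F [P [A ( [E [T [F [P [A var]]]]] )]]] * [P [A var]]]]]

18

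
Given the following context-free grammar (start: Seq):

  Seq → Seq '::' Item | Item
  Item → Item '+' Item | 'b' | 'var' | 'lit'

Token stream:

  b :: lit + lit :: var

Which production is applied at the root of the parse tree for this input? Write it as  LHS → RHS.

[Seq [Seq [Seq [Item b]] :: [Item [Item lit] + [Item lit]]] :: [Item var]]

Seq → Seq '::' Item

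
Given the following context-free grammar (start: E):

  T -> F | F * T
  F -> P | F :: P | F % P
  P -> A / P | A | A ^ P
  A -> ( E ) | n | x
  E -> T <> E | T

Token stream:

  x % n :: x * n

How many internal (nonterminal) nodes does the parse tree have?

[E [T [F [F [F [P [A x]]] % [P [A n]]] :: [P [A x]]] * [T [F [P [A n]]]]]]

15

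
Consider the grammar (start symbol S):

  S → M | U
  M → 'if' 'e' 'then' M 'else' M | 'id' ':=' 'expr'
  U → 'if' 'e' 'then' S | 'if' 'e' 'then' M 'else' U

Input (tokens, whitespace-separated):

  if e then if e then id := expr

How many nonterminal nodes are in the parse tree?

[S [U if e then [S [U if e then [S [M id := expr]]]]]]

6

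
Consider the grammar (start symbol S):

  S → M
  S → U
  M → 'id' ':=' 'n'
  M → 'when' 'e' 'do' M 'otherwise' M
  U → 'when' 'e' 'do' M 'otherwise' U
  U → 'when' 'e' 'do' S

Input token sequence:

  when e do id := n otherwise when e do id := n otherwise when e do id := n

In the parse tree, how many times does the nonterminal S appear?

[S [U when e do [M id := n] otherwise [U when e do [M id := n] otherwise [U when e do [S [M id := n]]]]]]

2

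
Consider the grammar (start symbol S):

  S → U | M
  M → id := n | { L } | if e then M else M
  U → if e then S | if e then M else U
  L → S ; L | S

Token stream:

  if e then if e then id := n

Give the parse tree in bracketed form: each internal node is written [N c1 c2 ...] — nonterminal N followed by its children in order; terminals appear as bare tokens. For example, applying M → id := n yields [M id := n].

S
U
if e then S
if e then U
if e then if e then S
if e then if e then M
if e then if e then id := n

[S [U if e then [S [U if e then [S [M id := n]]]]]]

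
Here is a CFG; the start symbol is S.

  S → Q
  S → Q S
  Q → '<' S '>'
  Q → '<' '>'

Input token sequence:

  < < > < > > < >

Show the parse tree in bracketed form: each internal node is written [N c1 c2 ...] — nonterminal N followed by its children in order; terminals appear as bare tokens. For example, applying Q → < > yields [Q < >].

[S [Q < [S [Q < >] [S [Q < >]]] >] [S [Q < >]]]

S
Q S
< S > S
< Q S > S
< < > S > S
< < > Q > S
< < > < > > S
< < > < > > Q
< < > < > > < >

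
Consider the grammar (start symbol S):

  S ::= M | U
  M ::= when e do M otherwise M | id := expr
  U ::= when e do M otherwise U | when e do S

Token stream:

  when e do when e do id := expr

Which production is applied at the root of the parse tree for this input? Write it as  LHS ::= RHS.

[S [U when e do [S [U when e do [S [M id := expr]]]]]]

S ::= U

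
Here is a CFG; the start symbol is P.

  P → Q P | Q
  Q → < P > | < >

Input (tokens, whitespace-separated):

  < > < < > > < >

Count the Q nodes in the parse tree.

4

[P [Q < >] [P [Q < [P [Q < >]] >] [P [Q < >]]]]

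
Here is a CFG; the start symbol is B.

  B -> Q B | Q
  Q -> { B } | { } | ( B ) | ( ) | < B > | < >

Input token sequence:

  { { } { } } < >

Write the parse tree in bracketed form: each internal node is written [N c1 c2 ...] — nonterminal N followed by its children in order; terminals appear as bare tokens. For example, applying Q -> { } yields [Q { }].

[B [Q { [B [Q { }] [B [Q { }]]] }] [B [Q < >]]]

B
Q B
{ B } B
{ Q B } B
{ { } B } B
{ { } Q } B
{ { } { } } B
{ { } { } } Q
{ { } { } } < >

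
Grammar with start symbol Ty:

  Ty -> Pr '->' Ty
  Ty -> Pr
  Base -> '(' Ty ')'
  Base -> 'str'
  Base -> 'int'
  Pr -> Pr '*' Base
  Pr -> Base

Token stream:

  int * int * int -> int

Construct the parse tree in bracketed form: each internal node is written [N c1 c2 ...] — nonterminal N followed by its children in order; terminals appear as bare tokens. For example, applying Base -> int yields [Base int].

[Ty [Pr [Pr [Pr [Base int]] * [Base int]] * [Base int]] -> [Ty [Pr [Base int]]]]

Ty
Pr -> Ty
Pr * Base -> Ty
Pr * Base * Base -> Ty
Base * Base * Base -> Ty
int * Base * Base -> Ty
int * int * Base -> Ty
int * int * int -> Ty
int * int * int -> Pr
int * int * int -> Base
int * int * int -> int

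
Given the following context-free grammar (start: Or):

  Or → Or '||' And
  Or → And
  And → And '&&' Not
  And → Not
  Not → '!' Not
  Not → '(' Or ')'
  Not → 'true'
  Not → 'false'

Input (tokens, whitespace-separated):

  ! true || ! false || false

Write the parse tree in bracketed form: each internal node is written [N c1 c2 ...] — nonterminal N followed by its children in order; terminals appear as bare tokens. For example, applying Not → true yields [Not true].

Or
Or || And
Or || And || And
And || And || And
Not || And || And
! Not || And || And
! true || And || And
! true || Not || And
! true || ! Not || And
! true || ! false || And
! true || ! false || Not
! true || ! false || false

[Or [Or [Or [And [Not ! [Not true]]]] || [And [Not ! [Not false]]]] || [And [Not false]]]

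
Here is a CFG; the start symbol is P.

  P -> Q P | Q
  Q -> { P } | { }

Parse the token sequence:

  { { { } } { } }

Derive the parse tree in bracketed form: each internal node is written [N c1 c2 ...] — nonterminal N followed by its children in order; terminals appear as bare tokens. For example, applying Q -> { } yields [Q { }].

[P [Q { [P [Q { [P [Q { }]] }] [P [Q { }]]] }]]

P
Q
{ P }
{ Q P }
{ { P } P }
{ { Q } P }
{ { { } } P }
{ { { } } Q }
{ { { } } { } }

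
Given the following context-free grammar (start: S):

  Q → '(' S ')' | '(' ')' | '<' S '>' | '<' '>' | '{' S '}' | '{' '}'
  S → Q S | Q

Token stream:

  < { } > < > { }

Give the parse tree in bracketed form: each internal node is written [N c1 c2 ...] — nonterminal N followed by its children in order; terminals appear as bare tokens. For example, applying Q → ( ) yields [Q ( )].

[S [Q < [S [Q { }]] >] [S [Q < >] [S [Q { }]]]]

S
Q S
< S > S
< Q > S
< { } > S
< { } > Q S
< { } > < > S
< { } > < > Q
< { } > < > { }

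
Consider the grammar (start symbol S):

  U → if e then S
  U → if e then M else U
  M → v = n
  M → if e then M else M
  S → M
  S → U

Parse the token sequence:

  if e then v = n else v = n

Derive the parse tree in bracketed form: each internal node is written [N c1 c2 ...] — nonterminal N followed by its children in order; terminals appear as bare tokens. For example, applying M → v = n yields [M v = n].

[S [M if e then [M v = n] else [M v = n]]]

S
M
if e then M else M
if e then v = n else M
if e then v = n else v = n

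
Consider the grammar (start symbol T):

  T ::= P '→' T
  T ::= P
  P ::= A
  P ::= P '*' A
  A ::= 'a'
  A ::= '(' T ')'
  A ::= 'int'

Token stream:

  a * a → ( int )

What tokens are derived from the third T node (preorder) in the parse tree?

[T [P [P [A a]] * [A a]] → [T [P [A ( [T [P [A int]]] )]]]]

int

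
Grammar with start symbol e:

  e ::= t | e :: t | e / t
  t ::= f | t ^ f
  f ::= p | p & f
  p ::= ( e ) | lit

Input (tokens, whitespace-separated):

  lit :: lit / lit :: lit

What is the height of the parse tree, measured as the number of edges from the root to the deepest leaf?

[e [e [e [e [t [f [p lit]]]] :: [t [f [p lit]]]] / [t [f [p lit]]]] :: [t [f [p lit]]]]

7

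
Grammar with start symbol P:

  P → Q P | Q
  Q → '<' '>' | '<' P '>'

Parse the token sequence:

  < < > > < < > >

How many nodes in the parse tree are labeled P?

4

[P [Q < [P [Q < >]] >] [P [Q < [P [Q < >]] >]]]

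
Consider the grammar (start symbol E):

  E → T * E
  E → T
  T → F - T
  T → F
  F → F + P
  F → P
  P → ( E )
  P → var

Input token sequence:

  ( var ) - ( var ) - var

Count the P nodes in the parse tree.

5

[E [T [F [P ( [E [T [F [P var]]]] )]] - [T [F [P ( [E [T [F [P var]]]] )]] - [T [F [P var]]]]]]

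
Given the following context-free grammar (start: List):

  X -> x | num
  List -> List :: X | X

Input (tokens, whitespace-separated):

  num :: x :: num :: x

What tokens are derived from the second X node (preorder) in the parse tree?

[List [List [List [List [X num]] :: [X x]] :: [X num]] :: [X x]]

x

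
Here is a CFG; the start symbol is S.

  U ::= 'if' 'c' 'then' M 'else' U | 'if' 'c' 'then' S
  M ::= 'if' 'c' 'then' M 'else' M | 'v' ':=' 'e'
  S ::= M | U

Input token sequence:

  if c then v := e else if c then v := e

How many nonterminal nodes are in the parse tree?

[S [U if c then [M v := e] else [U if c then [S [M v := e]]]]]

6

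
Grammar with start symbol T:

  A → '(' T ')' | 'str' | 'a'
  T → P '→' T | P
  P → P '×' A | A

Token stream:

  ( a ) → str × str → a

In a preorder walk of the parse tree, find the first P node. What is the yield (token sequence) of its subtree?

( a )

[T [P [A ( [T [P [A a]]] )]] → [T [P [P [A str]] × [A str]] → [T [P [A a]]]]]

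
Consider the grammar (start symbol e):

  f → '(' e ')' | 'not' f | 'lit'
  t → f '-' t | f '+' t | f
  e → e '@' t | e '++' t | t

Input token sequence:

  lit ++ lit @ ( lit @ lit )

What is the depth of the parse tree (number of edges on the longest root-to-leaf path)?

7

[e [e [e [t [f lit]]] ++ [t [f lit]]] @ [t [f ( [e [e [t [f lit]]] @ [t [f lit]]] )]]]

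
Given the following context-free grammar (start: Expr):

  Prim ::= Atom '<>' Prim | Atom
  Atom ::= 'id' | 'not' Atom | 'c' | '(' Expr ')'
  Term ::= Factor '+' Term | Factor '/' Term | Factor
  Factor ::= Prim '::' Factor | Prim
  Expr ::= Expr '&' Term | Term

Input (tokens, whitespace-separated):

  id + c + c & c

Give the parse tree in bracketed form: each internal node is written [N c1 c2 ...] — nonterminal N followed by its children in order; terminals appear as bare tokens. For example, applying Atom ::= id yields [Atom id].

Expr
Expr & Term
Term & Term
Factor + Term & Term
Prim + Term & Term
Atom + Term & Term
id + Term & Term
id + Factor + Term & Term
id + Prim + Term & Term
id + Atom + Term & Term
id + c + Term & Term
id + c + Factor & Term
id + c + Prim & Term
id + c + Atom & Term
id + c + c & Term
id + c + c & Factor
id + c + c & Prim
id + c + c & Atom
id + c + c & c

[Expr [Expr [Term [Factor [Prim [Atom id]]] + [Term [Factor [Prim [Atom c]]] + [Term [Factor [Prim [Atom c]]]]]]] & [Term [Factor [Prim [Atom c]]]]]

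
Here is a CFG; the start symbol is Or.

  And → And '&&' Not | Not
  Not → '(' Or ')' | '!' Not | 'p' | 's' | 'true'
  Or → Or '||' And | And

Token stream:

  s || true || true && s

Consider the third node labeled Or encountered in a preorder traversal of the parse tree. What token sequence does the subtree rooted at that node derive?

[Or [Or [Or [And [Not s]]] || [And [Not true]]] || [And [And [Not true]] && [Not s]]]

s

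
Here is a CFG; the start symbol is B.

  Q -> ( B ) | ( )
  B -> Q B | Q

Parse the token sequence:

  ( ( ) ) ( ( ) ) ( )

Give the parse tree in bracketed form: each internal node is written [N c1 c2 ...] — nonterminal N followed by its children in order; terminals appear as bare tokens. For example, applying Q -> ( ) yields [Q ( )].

B
Q B
( B ) B
( Q ) B
( ( ) ) B
( ( ) ) Q B
( ( ) ) ( B ) B
( ( ) ) ( Q ) B
( ( ) ) ( ( ) ) B
( ( ) ) ( ( ) ) Q
( ( ) ) ( ( ) ) ( )

[B [Q ( [B [Q ( )]] )] [B [Q ( [B [Q ( )]] )] [B [Q ( )]]]]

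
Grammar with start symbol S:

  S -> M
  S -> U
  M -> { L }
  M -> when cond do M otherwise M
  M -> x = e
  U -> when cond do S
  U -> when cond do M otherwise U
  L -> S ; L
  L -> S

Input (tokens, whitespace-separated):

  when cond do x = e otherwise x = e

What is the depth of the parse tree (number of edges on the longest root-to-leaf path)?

[S [M when cond do [M x = e] otherwise [M x = e]]]

3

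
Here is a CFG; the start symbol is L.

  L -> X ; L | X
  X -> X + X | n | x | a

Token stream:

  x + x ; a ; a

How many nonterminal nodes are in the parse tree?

[L [X [X x] + [X x]] ; [L [X a] ; [L [X a]]]]

8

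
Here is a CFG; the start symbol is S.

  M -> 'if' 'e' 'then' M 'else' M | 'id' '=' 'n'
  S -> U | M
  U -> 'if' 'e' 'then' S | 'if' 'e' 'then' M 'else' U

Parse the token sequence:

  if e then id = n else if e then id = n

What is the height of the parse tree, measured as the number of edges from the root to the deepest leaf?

5

[S [U if e then [M id = n] else [U if e then [S [M id = n]]]]]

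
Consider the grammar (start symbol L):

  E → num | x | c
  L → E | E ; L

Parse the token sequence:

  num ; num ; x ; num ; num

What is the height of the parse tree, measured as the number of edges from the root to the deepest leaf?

6

[L [E num] ; [L [E num] ; [L [E x] ; [L [E num] ; [L [E num]]]]]]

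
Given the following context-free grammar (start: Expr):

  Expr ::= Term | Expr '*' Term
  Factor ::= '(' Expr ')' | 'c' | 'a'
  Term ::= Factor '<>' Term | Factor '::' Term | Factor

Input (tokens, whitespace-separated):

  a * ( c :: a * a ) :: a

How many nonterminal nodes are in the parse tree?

16

[Expr [Expr [Term [Factor a]]] * [Term [Factor ( [Expr [Expr [Term [Factor c] :: [Term [Factor a]]]] * [Term [Factor a]]] )] :: [Term [Factor a]]]]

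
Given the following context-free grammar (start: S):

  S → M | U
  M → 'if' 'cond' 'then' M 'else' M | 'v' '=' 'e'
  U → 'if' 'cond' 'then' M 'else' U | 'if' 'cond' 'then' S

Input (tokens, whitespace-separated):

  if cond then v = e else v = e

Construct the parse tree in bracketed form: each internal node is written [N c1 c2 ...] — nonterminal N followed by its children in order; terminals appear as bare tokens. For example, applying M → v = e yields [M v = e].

[S [M if cond then [M v = e] else [M v = e]]]

S
M
if cond then M else M
if cond then v = e else M
if cond then v = e else v = e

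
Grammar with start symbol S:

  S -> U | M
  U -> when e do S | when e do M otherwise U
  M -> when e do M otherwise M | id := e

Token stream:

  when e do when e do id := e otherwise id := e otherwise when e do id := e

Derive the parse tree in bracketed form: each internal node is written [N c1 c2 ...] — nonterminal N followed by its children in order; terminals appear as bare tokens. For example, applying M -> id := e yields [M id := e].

[S [U when e do [M when e do [M id := e] otherwise [M id := e]] otherwise [U when e do [S [M id := e]]]]]

S
U
when e do M otherwise U
when e do when e do M otherwise M otherwise U
when e do when e do id := e otherwise M otherwise U
when e do when e do id := e otherwise id := e otherwise U
when e do when e do id := e otherwise id := e otherwise when e do S
when e do when e do id := e otherwise id := e otherwise when e do M
when e do when e do id := e otherwise id := e otherwise when e do id := e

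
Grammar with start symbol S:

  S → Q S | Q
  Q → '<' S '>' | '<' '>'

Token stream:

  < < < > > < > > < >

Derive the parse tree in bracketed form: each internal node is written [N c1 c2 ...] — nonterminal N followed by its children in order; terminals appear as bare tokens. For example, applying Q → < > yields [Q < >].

S
Q S
< S > S
< Q S > S
< < S > S > S
< < Q > S > S
< < < > > S > S
< < < > > Q > S
< < < > > < > > S
< < < > > < > > Q
< < < > > < > > < >

[S [Q < [S [Q < [S [Q < >]] >] [S [Q < >]]] >] [S [Q < >]]]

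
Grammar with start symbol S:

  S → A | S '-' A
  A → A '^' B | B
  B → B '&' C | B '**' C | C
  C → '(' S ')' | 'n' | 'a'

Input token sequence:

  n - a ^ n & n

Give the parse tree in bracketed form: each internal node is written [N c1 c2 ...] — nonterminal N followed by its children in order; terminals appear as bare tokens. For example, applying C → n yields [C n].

[S [S [A [B [C n]]]] - [A [A [B [C a]]] ^ [B [B [C n]] & [C n]]]]

S
S - A
A - A
B - A
C - A
n - A
n - A ^ B
n - B ^ B
n - C ^ B
n - a ^ B
n - a ^ B & C
n - a ^ C & C
n - a ^ n & C
n - a ^ n & n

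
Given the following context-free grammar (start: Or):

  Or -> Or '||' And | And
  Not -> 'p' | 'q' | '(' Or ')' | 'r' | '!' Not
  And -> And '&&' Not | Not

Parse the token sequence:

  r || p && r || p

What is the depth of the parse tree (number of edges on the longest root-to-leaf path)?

5

[Or [Or [Or [And [Not r]]] || [And [And [Not p]] && [Not r]]] || [And [Not p]]]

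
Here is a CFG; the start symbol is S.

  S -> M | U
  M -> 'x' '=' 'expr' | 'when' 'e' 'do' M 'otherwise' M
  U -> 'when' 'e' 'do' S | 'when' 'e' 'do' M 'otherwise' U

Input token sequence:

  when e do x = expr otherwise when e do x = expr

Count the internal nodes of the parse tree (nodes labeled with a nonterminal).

[S [U when e do [M x = expr] otherwise [U when e do [S [M x = expr]]]]]

6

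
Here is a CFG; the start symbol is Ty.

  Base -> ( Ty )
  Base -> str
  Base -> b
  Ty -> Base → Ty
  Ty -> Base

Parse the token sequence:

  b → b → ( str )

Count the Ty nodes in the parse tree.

[Ty [Base b] → [Ty [Base b] → [Ty [Base ( [Ty [Base str]] )]]]]

4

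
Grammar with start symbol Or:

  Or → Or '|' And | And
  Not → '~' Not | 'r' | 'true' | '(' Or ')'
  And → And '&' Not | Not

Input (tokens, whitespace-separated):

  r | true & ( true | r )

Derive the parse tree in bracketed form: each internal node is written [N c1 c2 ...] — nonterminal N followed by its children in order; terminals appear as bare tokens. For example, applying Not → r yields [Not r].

Or
Or | And
And | And
Not | And
r | And
r | And & Not
r | Not & Not
r | true & Not
r | true & ( Or )
r | true & ( Or | And )
r | true & ( And | And )
r | true & ( Not | And )
r | true & ( true | And )
r | true & ( true | Not )
r | true & ( true | r )

[Or [Or [And [Not r]]] | [And [And [Not true]] & [Not ( [Or [Or [And [Not true]]] | [And [Not r]]] )]]]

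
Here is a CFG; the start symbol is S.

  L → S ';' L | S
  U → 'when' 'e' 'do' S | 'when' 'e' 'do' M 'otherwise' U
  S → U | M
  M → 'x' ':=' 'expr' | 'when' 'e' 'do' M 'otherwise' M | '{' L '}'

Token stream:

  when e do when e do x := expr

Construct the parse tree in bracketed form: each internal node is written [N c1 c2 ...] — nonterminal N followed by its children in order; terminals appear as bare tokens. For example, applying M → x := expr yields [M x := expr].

[S [U when e do [S [U when e do [S [M x := expr]]]]]]

S
U
when e do S
when e do U
when e do when e do S
when e do when e do M
when e do when e do x := expr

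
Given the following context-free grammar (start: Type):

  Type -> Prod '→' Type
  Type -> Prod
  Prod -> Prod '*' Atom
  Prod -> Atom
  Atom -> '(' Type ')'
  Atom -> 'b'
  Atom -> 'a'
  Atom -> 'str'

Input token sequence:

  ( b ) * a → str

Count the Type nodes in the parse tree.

[Type [Prod [Prod [Atom ( [Type [Prod [Atom b]]] )]] * [Atom a]] → [Type [Prod [Atom str]]]]

3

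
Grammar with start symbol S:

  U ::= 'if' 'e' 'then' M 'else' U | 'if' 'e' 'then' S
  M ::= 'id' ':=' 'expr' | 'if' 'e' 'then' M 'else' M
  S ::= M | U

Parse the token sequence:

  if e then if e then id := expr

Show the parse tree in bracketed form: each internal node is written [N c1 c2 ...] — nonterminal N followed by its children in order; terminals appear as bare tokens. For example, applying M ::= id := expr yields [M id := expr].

[S [U if e then [S [U if e then [S [M id := expr]]]]]]

S
U
if e then S
if e then U
if e then if e then S
if e then if e then M
if e then if e then id := expr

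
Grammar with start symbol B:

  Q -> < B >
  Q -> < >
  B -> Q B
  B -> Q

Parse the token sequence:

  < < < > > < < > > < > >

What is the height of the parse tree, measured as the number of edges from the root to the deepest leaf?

7

[B [Q < [B [Q < [B [Q < >]] >] [B [Q < [B [Q < >]] >] [B [Q < >]]]] >]]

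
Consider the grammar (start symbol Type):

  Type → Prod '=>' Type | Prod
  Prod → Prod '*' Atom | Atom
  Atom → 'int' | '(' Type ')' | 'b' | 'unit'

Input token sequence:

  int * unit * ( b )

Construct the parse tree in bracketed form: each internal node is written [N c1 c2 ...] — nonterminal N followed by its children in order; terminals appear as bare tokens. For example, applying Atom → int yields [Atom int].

Type
Prod
Prod * Atom
Prod * Atom * Atom
Atom * Atom * Atom
int * Atom * Atom
int * unit * Atom
int * unit * ( Type )
int * unit * ( Prod )
int * unit * ( Atom )
int * unit * ( b )

[Type [Prod [Prod [Prod [Atom int]] * [Atom unit]] * [Atom ( [Type [Prod [Atom b]]] )]]]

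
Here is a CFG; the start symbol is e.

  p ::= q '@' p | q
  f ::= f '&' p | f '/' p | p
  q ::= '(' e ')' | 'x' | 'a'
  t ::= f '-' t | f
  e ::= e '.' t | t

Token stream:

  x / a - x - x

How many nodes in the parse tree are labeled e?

[e [t [f [f [p [q x]]] / [p [q a]]] - [t [f [p [q x]]] - [t [f [p [q x]]]]]]]

1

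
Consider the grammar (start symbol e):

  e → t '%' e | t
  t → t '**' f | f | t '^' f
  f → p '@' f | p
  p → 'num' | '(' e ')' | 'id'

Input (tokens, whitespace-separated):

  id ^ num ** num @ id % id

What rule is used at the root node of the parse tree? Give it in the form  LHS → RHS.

e → t '%' e

[e [t [t [t [f [p id]]] ^ [f [p num]]] ** [f [p num] @ [f [p id]]]] % [e [t [f [p id]]]]]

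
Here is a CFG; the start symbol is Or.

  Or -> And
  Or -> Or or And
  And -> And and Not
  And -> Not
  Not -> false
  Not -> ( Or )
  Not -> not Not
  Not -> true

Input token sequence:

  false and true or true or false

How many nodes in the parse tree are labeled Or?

3

[Or [Or [Or [And [And [Not false]] and [Not true]]] or [And [Not true]]] or [And [Not false]]]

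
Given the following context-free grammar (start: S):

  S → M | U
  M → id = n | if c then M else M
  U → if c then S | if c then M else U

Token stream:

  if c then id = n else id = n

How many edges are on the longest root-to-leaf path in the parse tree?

[S [M if c then [M id = n] else [M id = n]]]

3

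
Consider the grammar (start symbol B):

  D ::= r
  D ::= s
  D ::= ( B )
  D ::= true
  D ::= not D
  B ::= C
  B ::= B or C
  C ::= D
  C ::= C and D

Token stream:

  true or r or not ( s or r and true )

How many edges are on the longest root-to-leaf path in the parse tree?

8

[B [B [B [C [D true]]] or [C [D r]]] or [C [D not [D ( [B [B [C [D s]]] or [C [C [D r]] and [D true]]] )]]]]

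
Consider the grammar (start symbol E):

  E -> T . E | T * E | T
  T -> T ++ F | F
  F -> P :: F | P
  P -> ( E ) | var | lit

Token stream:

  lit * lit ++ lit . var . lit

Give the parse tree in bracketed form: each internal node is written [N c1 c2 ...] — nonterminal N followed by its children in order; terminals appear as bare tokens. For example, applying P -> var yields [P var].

E
T * E
F * E
P * E
lit * E
lit * T . E
lit * T ++ F . E
lit * F ++ F . E
lit * P ++ F . E
lit * lit ++ F . E
lit * lit ++ P . E
lit * lit ++ lit . E
lit * lit ++ lit . T . E
lit * lit ++ lit . F . E
lit * lit ++ lit . P . E
lit * lit ++ lit . var . E
lit * lit ++ lit . var . T
lit * lit ++ lit . var . F
lit * lit ++ lit . var . P
lit * lit ++ lit . var . lit

[E [T [F [P lit]]] * [E [T [T [F [P lit]]] ++ [F [P lit]]] . [E [T [F [P var]]] . [E [T [F [P lit]]]]]]]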